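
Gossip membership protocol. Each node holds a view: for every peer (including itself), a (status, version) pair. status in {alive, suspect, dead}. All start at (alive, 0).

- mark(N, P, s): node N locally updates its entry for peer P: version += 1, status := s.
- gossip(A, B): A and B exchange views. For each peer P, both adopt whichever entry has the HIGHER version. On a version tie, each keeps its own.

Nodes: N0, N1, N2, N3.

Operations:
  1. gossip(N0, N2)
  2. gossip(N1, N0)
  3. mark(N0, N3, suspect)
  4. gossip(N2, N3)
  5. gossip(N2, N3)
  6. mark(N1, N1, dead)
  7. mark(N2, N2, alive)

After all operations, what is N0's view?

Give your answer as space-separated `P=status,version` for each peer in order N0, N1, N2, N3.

Answer: N0=alive,0 N1=alive,0 N2=alive,0 N3=suspect,1

Derivation:
Op 1: gossip N0<->N2 -> N0.N0=(alive,v0) N0.N1=(alive,v0) N0.N2=(alive,v0) N0.N3=(alive,v0) | N2.N0=(alive,v0) N2.N1=(alive,v0) N2.N2=(alive,v0) N2.N3=(alive,v0)
Op 2: gossip N1<->N0 -> N1.N0=(alive,v0) N1.N1=(alive,v0) N1.N2=(alive,v0) N1.N3=(alive,v0) | N0.N0=(alive,v0) N0.N1=(alive,v0) N0.N2=(alive,v0) N0.N3=(alive,v0)
Op 3: N0 marks N3=suspect -> (suspect,v1)
Op 4: gossip N2<->N3 -> N2.N0=(alive,v0) N2.N1=(alive,v0) N2.N2=(alive,v0) N2.N3=(alive,v0) | N3.N0=(alive,v0) N3.N1=(alive,v0) N3.N2=(alive,v0) N3.N3=(alive,v0)
Op 5: gossip N2<->N3 -> N2.N0=(alive,v0) N2.N1=(alive,v0) N2.N2=(alive,v0) N2.N3=(alive,v0) | N3.N0=(alive,v0) N3.N1=(alive,v0) N3.N2=(alive,v0) N3.N3=(alive,v0)
Op 6: N1 marks N1=dead -> (dead,v1)
Op 7: N2 marks N2=alive -> (alive,v1)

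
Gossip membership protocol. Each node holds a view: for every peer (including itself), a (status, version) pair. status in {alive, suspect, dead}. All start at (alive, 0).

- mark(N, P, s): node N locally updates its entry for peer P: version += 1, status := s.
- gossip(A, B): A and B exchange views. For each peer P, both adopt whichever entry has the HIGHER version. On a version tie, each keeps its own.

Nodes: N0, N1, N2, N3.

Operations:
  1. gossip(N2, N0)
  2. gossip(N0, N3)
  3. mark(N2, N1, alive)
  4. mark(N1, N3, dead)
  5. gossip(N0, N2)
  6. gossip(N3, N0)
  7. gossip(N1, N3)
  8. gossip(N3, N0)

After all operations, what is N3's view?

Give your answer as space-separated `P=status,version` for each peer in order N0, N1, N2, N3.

Op 1: gossip N2<->N0 -> N2.N0=(alive,v0) N2.N1=(alive,v0) N2.N2=(alive,v0) N2.N3=(alive,v0) | N0.N0=(alive,v0) N0.N1=(alive,v0) N0.N2=(alive,v0) N0.N3=(alive,v0)
Op 2: gossip N0<->N3 -> N0.N0=(alive,v0) N0.N1=(alive,v0) N0.N2=(alive,v0) N0.N3=(alive,v0) | N3.N0=(alive,v0) N3.N1=(alive,v0) N3.N2=(alive,v0) N3.N3=(alive,v0)
Op 3: N2 marks N1=alive -> (alive,v1)
Op 4: N1 marks N3=dead -> (dead,v1)
Op 5: gossip N0<->N2 -> N0.N0=(alive,v0) N0.N1=(alive,v1) N0.N2=(alive,v0) N0.N3=(alive,v0) | N2.N0=(alive,v0) N2.N1=(alive,v1) N2.N2=(alive,v0) N2.N3=(alive,v0)
Op 6: gossip N3<->N0 -> N3.N0=(alive,v0) N3.N1=(alive,v1) N3.N2=(alive,v0) N3.N3=(alive,v0) | N0.N0=(alive,v0) N0.N1=(alive,v1) N0.N2=(alive,v0) N0.N3=(alive,v0)
Op 7: gossip N1<->N3 -> N1.N0=(alive,v0) N1.N1=(alive,v1) N1.N2=(alive,v0) N1.N3=(dead,v1) | N3.N0=(alive,v0) N3.N1=(alive,v1) N3.N2=(alive,v0) N3.N3=(dead,v1)
Op 8: gossip N3<->N0 -> N3.N0=(alive,v0) N3.N1=(alive,v1) N3.N2=(alive,v0) N3.N3=(dead,v1) | N0.N0=(alive,v0) N0.N1=(alive,v1) N0.N2=(alive,v0) N0.N3=(dead,v1)

Answer: N0=alive,0 N1=alive,1 N2=alive,0 N3=dead,1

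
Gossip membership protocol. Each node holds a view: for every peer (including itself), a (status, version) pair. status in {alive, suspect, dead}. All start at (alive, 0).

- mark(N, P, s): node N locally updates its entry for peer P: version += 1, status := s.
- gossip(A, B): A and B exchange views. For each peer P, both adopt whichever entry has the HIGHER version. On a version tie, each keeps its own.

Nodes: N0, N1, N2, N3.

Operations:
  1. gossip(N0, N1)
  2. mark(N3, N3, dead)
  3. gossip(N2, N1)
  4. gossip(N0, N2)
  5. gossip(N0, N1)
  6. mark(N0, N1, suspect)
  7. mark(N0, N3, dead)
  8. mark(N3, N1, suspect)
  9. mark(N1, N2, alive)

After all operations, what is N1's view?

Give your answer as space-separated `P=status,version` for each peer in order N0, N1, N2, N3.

Answer: N0=alive,0 N1=alive,0 N2=alive,1 N3=alive,0

Derivation:
Op 1: gossip N0<->N1 -> N0.N0=(alive,v0) N0.N1=(alive,v0) N0.N2=(alive,v0) N0.N3=(alive,v0) | N1.N0=(alive,v0) N1.N1=(alive,v0) N1.N2=(alive,v0) N1.N3=(alive,v0)
Op 2: N3 marks N3=dead -> (dead,v1)
Op 3: gossip N2<->N1 -> N2.N0=(alive,v0) N2.N1=(alive,v0) N2.N2=(alive,v0) N2.N3=(alive,v0) | N1.N0=(alive,v0) N1.N1=(alive,v0) N1.N2=(alive,v0) N1.N3=(alive,v0)
Op 4: gossip N0<->N2 -> N0.N0=(alive,v0) N0.N1=(alive,v0) N0.N2=(alive,v0) N0.N3=(alive,v0) | N2.N0=(alive,v0) N2.N1=(alive,v0) N2.N2=(alive,v0) N2.N3=(alive,v0)
Op 5: gossip N0<->N1 -> N0.N0=(alive,v0) N0.N1=(alive,v0) N0.N2=(alive,v0) N0.N3=(alive,v0) | N1.N0=(alive,v0) N1.N1=(alive,v0) N1.N2=(alive,v0) N1.N3=(alive,v0)
Op 6: N0 marks N1=suspect -> (suspect,v1)
Op 7: N0 marks N3=dead -> (dead,v1)
Op 8: N3 marks N1=suspect -> (suspect,v1)
Op 9: N1 marks N2=alive -> (alive,v1)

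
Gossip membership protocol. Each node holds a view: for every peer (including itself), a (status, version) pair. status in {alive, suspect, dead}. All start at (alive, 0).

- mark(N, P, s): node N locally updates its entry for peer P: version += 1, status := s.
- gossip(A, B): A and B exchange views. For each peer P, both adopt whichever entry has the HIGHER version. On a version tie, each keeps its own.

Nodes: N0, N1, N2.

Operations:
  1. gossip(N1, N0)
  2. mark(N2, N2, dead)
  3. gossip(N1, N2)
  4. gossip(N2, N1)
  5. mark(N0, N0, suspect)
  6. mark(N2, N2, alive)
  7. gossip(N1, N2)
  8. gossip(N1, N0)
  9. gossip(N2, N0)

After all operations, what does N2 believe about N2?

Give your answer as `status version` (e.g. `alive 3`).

Op 1: gossip N1<->N0 -> N1.N0=(alive,v0) N1.N1=(alive,v0) N1.N2=(alive,v0) | N0.N0=(alive,v0) N0.N1=(alive,v0) N0.N2=(alive,v0)
Op 2: N2 marks N2=dead -> (dead,v1)
Op 3: gossip N1<->N2 -> N1.N0=(alive,v0) N1.N1=(alive,v0) N1.N2=(dead,v1) | N2.N0=(alive,v0) N2.N1=(alive,v0) N2.N2=(dead,v1)
Op 4: gossip N2<->N1 -> N2.N0=(alive,v0) N2.N1=(alive,v0) N2.N2=(dead,v1) | N1.N0=(alive,v0) N1.N1=(alive,v0) N1.N2=(dead,v1)
Op 5: N0 marks N0=suspect -> (suspect,v1)
Op 6: N2 marks N2=alive -> (alive,v2)
Op 7: gossip N1<->N2 -> N1.N0=(alive,v0) N1.N1=(alive,v0) N1.N2=(alive,v2) | N2.N0=(alive,v0) N2.N1=(alive,v0) N2.N2=(alive,v2)
Op 8: gossip N1<->N0 -> N1.N0=(suspect,v1) N1.N1=(alive,v0) N1.N2=(alive,v2) | N0.N0=(suspect,v1) N0.N1=(alive,v0) N0.N2=(alive,v2)
Op 9: gossip N2<->N0 -> N2.N0=(suspect,v1) N2.N1=(alive,v0) N2.N2=(alive,v2) | N0.N0=(suspect,v1) N0.N1=(alive,v0) N0.N2=(alive,v2)

Answer: alive 2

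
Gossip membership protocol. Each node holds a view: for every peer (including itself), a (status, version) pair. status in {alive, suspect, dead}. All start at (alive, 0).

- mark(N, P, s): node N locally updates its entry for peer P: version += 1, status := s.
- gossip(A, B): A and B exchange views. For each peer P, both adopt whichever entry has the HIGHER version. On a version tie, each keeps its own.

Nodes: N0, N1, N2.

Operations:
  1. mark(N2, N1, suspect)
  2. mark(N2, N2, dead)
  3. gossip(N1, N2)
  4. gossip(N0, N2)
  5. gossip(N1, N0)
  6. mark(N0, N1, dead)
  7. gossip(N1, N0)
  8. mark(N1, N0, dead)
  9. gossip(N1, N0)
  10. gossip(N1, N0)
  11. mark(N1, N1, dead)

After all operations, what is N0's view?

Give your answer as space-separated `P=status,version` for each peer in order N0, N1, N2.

Op 1: N2 marks N1=suspect -> (suspect,v1)
Op 2: N2 marks N2=dead -> (dead,v1)
Op 3: gossip N1<->N2 -> N1.N0=(alive,v0) N1.N1=(suspect,v1) N1.N2=(dead,v1) | N2.N0=(alive,v0) N2.N1=(suspect,v1) N2.N2=(dead,v1)
Op 4: gossip N0<->N2 -> N0.N0=(alive,v0) N0.N1=(suspect,v1) N0.N2=(dead,v1) | N2.N0=(alive,v0) N2.N1=(suspect,v1) N2.N2=(dead,v1)
Op 5: gossip N1<->N0 -> N1.N0=(alive,v0) N1.N1=(suspect,v1) N1.N2=(dead,v1) | N0.N0=(alive,v0) N0.N1=(suspect,v1) N0.N2=(dead,v1)
Op 6: N0 marks N1=dead -> (dead,v2)
Op 7: gossip N1<->N0 -> N1.N0=(alive,v0) N1.N1=(dead,v2) N1.N2=(dead,v1) | N0.N0=(alive,v0) N0.N1=(dead,v2) N0.N2=(dead,v1)
Op 8: N1 marks N0=dead -> (dead,v1)
Op 9: gossip N1<->N0 -> N1.N0=(dead,v1) N1.N1=(dead,v2) N1.N2=(dead,v1) | N0.N0=(dead,v1) N0.N1=(dead,v2) N0.N2=(dead,v1)
Op 10: gossip N1<->N0 -> N1.N0=(dead,v1) N1.N1=(dead,v2) N1.N2=(dead,v1) | N0.N0=(dead,v1) N0.N1=(dead,v2) N0.N2=(dead,v1)
Op 11: N1 marks N1=dead -> (dead,v3)

Answer: N0=dead,1 N1=dead,2 N2=dead,1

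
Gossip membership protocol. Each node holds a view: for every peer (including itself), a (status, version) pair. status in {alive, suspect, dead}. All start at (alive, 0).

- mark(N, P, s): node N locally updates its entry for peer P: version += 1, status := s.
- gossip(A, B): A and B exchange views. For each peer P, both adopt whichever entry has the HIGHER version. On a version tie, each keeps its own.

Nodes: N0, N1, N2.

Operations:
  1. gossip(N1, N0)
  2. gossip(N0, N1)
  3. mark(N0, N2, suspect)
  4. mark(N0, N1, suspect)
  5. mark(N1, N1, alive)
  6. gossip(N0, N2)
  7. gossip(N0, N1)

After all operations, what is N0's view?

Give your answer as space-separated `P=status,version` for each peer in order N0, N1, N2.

Answer: N0=alive,0 N1=suspect,1 N2=suspect,1

Derivation:
Op 1: gossip N1<->N0 -> N1.N0=(alive,v0) N1.N1=(alive,v0) N1.N2=(alive,v0) | N0.N0=(alive,v0) N0.N1=(alive,v0) N0.N2=(alive,v0)
Op 2: gossip N0<->N1 -> N0.N0=(alive,v0) N0.N1=(alive,v0) N0.N2=(alive,v0) | N1.N0=(alive,v0) N1.N1=(alive,v0) N1.N2=(alive,v0)
Op 3: N0 marks N2=suspect -> (suspect,v1)
Op 4: N0 marks N1=suspect -> (suspect,v1)
Op 5: N1 marks N1=alive -> (alive,v1)
Op 6: gossip N0<->N2 -> N0.N0=(alive,v0) N0.N1=(suspect,v1) N0.N2=(suspect,v1) | N2.N0=(alive,v0) N2.N1=(suspect,v1) N2.N2=(suspect,v1)
Op 7: gossip N0<->N1 -> N0.N0=(alive,v0) N0.N1=(suspect,v1) N0.N2=(suspect,v1) | N1.N0=(alive,v0) N1.N1=(alive,v1) N1.N2=(suspect,v1)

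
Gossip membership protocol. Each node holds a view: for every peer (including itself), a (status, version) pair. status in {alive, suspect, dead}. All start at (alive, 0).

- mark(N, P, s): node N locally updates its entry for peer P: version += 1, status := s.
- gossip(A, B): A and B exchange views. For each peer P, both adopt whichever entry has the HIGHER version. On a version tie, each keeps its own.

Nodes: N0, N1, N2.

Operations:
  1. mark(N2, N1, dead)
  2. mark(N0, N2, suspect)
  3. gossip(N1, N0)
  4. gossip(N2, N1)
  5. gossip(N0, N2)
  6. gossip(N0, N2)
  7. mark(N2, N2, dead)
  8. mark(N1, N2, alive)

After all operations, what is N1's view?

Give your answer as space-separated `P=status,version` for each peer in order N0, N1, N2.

Answer: N0=alive,0 N1=dead,1 N2=alive,2

Derivation:
Op 1: N2 marks N1=dead -> (dead,v1)
Op 2: N0 marks N2=suspect -> (suspect,v1)
Op 3: gossip N1<->N0 -> N1.N0=(alive,v0) N1.N1=(alive,v0) N1.N2=(suspect,v1) | N0.N0=(alive,v0) N0.N1=(alive,v0) N0.N2=(suspect,v1)
Op 4: gossip N2<->N1 -> N2.N0=(alive,v0) N2.N1=(dead,v1) N2.N2=(suspect,v1) | N1.N0=(alive,v0) N1.N1=(dead,v1) N1.N2=(suspect,v1)
Op 5: gossip N0<->N2 -> N0.N0=(alive,v0) N0.N1=(dead,v1) N0.N2=(suspect,v1) | N2.N0=(alive,v0) N2.N1=(dead,v1) N2.N2=(suspect,v1)
Op 6: gossip N0<->N2 -> N0.N0=(alive,v0) N0.N1=(dead,v1) N0.N2=(suspect,v1) | N2.N0=(alive,v0) N2.N1=(dead,v1) N2.N2=(suspect,v1)
Op 7: N2 marks N2=dead -> (dead,v2)
Op 8: N1 marks N2=alive -> (alive,v2)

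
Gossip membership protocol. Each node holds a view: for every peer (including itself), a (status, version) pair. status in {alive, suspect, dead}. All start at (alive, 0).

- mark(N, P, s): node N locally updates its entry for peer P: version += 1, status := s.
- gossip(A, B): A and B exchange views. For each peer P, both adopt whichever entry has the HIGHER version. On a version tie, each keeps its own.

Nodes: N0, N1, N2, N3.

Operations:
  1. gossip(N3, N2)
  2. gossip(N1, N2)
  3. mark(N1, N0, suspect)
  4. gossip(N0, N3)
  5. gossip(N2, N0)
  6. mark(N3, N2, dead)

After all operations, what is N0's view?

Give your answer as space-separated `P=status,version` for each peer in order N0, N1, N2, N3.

Op 1: gossip N3<->N2 -> N3.N0=(alive,v0) N3.N1=(alive,v0) N3.N2=(alive,v0) N3.N3=(alive,v0) | N2.N0=(alive,v0) N2.N1=(alive,v0) N2.N2=(alive,v0) N2.N3=(alive,v0)
Op 2: gossip N1<->N2 -> N1.N0=(alive,v0) N1.N1=(alive,v0) N1.N2=(alive,v0) N1.N3=(alive,v0) | N2.N0=(alive,v0) N2.N1=(alive,v0) N2.N2=(alive,v0) N2.N3=(alive,v0)
Op 3: N1 marks N0=suspect -> (suspect,v1)
Op 4: gossip N0<->N3 -> N0.N0=(alive,v0) N0.N1=(alive,v0) N0.N2=(alive,v0) N0.N3=(alive,v0) | N3.N0=(alive,v0) N3.N1=(alive,v0) N3.N2=(alive,v0) N3.N3=(alive,v0)
Op 5: gossip N2<->N0 -> N2.N0=(alive,v0) N2.N1=(alive,v0) N2.N2=(alive,v0) N2.N3=(alive,v0) | N0.N0=(alive,v0) N0.N1=(alive,v0) N0.N2=(alive,v0) N0.N3=(alive,v0)
Op 6: N3 marks N2=dead -> (dead,v1)

Answer: N0=alive,0 N1=alive,0 N2=alive,0 N3=alive,0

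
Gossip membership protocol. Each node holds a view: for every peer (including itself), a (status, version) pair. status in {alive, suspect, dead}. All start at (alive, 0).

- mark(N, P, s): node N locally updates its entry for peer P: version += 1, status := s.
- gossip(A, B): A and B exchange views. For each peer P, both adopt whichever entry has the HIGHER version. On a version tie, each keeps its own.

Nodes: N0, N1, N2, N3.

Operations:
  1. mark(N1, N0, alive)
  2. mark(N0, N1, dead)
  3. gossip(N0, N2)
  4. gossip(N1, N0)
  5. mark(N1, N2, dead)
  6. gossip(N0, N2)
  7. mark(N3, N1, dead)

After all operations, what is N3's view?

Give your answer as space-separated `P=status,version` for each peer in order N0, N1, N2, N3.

Answer: N0=alive,0 N1=dead,1 N2=alive,0 N3=alive,0

Derivation:
Op 1: N1 marks N0=alive -> (alive,v1)
Op 2: N0 marks N1=dead -> (dead,v1)
Op 3: gossip N0<->N2 -> N0.N0=(alive,v0) N0.N1=(dead,v1) N0.N2=(alive,v0) N0.N3=(alive,v0) | N2.N0=(alive,v0) N2.N1=(dead,v1) N2.N2=(alive,v0) N2.N3=(alive,v0)
Op 4: gossip N1<->N0 -> N1.N0=(alive,v1) N1.N1=(dead,v1) N1.N2=(alive,v0) N1.N3=(alive,v0) | N0.N0=(alive,v1) N0.N1=(dead,v1) N0.N2=(alive,v0) N0.N3=(alive,v0)
Op 5: N1 marks N2=dead -> (dead,v1)
Op 6: gossip N0<->N2 -> N0.N0=(alive,v1) N0.N1=(dead,v1) N0.N2=(alive,v0) N0.N3=(alive,v0) | N2.N0=(alive,v1) N2.N1=(dead,v1) N2.N2=(alive,v0) N2.N3=(alive,v0)
Op 7: N3 marks N1=dead -> (dead,v1)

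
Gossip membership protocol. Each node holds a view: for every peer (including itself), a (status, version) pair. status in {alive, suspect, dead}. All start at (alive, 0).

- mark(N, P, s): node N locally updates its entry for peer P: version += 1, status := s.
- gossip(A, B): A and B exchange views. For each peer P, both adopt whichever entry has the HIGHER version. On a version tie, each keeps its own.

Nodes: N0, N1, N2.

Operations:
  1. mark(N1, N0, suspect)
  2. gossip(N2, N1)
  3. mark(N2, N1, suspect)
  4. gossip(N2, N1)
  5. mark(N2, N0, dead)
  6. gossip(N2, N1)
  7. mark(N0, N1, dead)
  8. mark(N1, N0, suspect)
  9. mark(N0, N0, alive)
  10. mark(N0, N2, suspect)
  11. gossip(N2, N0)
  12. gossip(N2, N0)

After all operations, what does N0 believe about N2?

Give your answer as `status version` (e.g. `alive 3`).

Op 1: N1 marks N0=suspect -> (suspect,v1)
Op 2: gossip N2<->N1 -> N2.N0=(suspect,v1) N2.N1=(alive,v0) N2.N2=(alive,v0) | N1.N0=(suspect,v1) N1.N1=(alive,v0) N1.N2=(alive,v0)
Op 3: N2 marks N1=suspect -> (suspect,v1)
Op 4: gossip N2<->N1 -> N2.N0=(suspect,v1) N2.N1=(suspect,v1) N2.N2=(alive,v0) | N1.N0=(suspect,v1) N1.N1=(suspect,v1) N1.N2=(alive,v0)
Op 5: N2 marks N0=dead -> (dead,v2)
Op 6: gossip N2<->N1 -> N2.N0=(dead,v2) N2.N1=(suspect,v1) N2.N2=(alive,v0) | N1.N0=(dead,v2) N1.N1=(suspect,v1) N1.N2=(alive,v0)
Op 7: N0 marks N1=dead -> (dead,v1)
Op 8: N1 marks N0=suspect -> (suspect,v3)
Op 9: N0 marks N0=alive -> (alive,v1)
Op 10: N0 marks N2=suspect -> (suspect,v1)
Op 11: gossip N2<->N0 -> N2.N0=(dead,v2) N2.N1=(suspect,v1) N2.N2=(suspect,v1) | N0.N0=(dead,v2) N0.N1=(dead,v1) N0.N2=(suspect,v1)
Op 12: gossip N2<->N0 -> N2.N0=(dead,v2) N2.N1=(suspect,v1) N2.N2=(suspect,v1) | N0.N0=(dead,v2) N0.N1=(dead,v1) N0.N2=(suspect,v1)

Answer: suspect 1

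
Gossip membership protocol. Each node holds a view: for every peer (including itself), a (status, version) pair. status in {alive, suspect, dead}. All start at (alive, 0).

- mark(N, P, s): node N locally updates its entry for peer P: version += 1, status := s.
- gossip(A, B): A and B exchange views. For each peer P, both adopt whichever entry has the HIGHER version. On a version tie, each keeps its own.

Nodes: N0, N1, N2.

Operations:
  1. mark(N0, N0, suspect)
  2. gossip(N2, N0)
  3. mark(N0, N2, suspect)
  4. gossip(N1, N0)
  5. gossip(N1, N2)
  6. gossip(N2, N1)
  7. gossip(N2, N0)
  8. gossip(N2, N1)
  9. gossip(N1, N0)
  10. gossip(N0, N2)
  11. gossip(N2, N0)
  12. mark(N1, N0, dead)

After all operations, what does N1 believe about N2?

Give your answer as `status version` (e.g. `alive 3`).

Answer: suspect 1

Derivation:
Op 1: N0 marks N0=suspect -> (suspect,v1)
Op 2: gossip N2<->N0 -> N2.N0=(suspect,v1) N2.N1=(alive,v0) N2.N2=(alive,v0) | N0.N0=(suspect,v1) N0.N1=(alive,v0) N0.N2=(alive,v0)
Op 3: N0 marks N2=suspect -> (suspect,v1)
Op 4: gossip N1<->N0 -> N1.N0=(suspect,v1) N1.N1=(alive,v0) N1.N2=(suspect,v1) | N0.N0=(suspect,v1) N0.N1=(alive,v0) N0.N2=(suspect,v1)
Op 5: gossip N1<->N2 -> N1.N0=(suspect,v1) N1.N1=(alive,v0) N1.N2=(suspect,v1) | N2.N0=(suspect,v1) N2.N1=(alive,v0) N2.N2=(suspect,v1)
Op 6: gossip N2<->N1 -> N2.N0=(suspect,v1) N2.N1=(alive,v0) N2.N2=(suspect,v1) | N1.N0=(suspect,v1) N1.N1=(alive,v0) N1.N2=(suspect,v1)
Op 7: gossip N2<->N0 -> N2.N0=(suspect,v1) N2.N1=(alive,v0) N2.N2=(suspect,v1) | N0.N0=(suspect,v1) N0.N1=(alive,v0) N0.N2=(suspect,v1)
Op 8: gossip N2<->N1 -> N2.N0=(suspect,v1) N2.N1=(alive,v0) N2.N2=(suspect,v1) | N1.N0=(suspect,v1) N1.N1=(alive,v0) N1.N2=(suspect,v1)
Op 9: gossip N1<->N0 -> N1.N0=(suspect,v1) N1.N1=(alive,v0) N1.N2=(suspect,v1) | N0.N0=(suspect,v1) N0.N1=(alive,v0) N0.N2=(suspect,v1)
Op 10: gossip N0<->N2 -> N0.N0=(suspect,v1) N0.N1=(alive,v0) N0.N2=(suspect,v1) | N2.N0=(suspect,v1) N2.N1=(alive,v0) N2.N2=(suspect,v1)
Op 11: gossip N2<->N0 -> N2.N0=(suspect,v1) N2.N1=(alive,v0) N2.N2=(suspect,v1) | N0.N0=(suspect,v1) N0.N1=(alive,v0) N0.N2=(suspect,v1)
Op 12: N1 marks N0=dead -> (dead,v2)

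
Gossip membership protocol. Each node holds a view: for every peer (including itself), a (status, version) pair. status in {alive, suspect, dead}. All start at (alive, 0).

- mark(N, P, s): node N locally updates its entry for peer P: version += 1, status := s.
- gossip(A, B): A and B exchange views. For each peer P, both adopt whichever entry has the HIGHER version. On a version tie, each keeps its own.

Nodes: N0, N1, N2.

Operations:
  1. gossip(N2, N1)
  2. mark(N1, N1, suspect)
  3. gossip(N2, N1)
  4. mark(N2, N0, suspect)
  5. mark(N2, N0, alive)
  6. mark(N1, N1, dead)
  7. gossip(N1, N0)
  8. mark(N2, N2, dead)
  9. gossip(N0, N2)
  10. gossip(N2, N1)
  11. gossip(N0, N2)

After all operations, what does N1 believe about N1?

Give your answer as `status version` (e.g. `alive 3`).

Op 1: gossip N2<->N1 -> N2.N0=(alive,v0) N2.N1=(alive,v0) N2.N2=(alive,v0) | N1.N0=(alive,v0) N1.N1=(alive,v0) N1.N2=(alive,v0)
Op 2: N1 marks N1=suspect -> (suspect,v1)
Op 3: gossip N2<->N1 -> N2.N0=(alive,v0) N2.N1=(suspect,v1) N2.N2=(alive,v0) | N1.N0=(alive,v0) N1.N1=(suspect,v1) N1.N2=(alive,v0)
Op 4: N2 marks N0=suspect -> (suspect,v1)
Op 5: N2 marks N0=alive -> (alive,v2)
Op 6: N1 marks N1=dead -> (dead,v2)
Op 7: gossip N1<->N0 -> N1.N0=(alive,v0) N1.N1=(dead,v2) N1.N2=(alive,v0) | N0.N0=(alive,v0) N0.N1=(dead,v2) N0.N2=(alive,v0)
Op 8: N2 marks N2=dead -> (dead,v1)
Op 9: gossip N0<->N2 -> N0.N0=(alive,v2) N0.N1=(dead,v2) N0.N2=(dead,v1) | N2.N0=(alive,v2) N2.N1=(dead,v2) N2.N2=(dead,v1)
Op 10: gossip N2<->N1 -> N2.N0=(alive,v2) N2.N1=(dead,v2) N2.N2=(dead,v1) | N1.N0=(alive,v2) N1.N1=(dead,v2) N1.N2=(dead,v1)
Op 11: gossip N0<->N2 -> N0.N0=(alive,v2) N0.N1=(dead,v2) N0.N2=(dead,v1) | N2.N0=(alive,v2) N2.N1=(dead,v2) N2.N2=(dead,v1)

Answer: dead 2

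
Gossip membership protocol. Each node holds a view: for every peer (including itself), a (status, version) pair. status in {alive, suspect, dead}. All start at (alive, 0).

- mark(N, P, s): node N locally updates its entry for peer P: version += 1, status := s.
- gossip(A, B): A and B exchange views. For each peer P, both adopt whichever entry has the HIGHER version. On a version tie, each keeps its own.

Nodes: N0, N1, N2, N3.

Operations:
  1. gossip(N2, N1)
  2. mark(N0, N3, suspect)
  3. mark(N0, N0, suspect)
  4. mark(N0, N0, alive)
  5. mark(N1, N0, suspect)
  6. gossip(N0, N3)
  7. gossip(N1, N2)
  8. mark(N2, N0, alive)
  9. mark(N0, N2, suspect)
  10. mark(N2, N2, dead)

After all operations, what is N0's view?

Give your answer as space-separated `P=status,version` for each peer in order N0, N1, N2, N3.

Op 1: gossip N2<->N1 -> N2.N0=(alive,v0) N2.N1=(alive,v0) N2.N2=(alive,v0) N2.N3=(alive,v0) | N1.N0=(alive,v0) N1.N1=(alive,v0) N1.N2=(alive,v0) N1.N3=(alive,v0)
Op 2: N0 marks N3=suspect -> (suspect,v1)
Op 3: N0 marks N0=suspect -> (suspect,v1)
Op 4: N0 marks N0=alive -> (alive,v2)
Op 5: N1 marks N0=suspect -> (suspect,v1)
Op 6: gossip N0<->N3 -> N0.N0=(alive,v2) N0.N1=(alive,v0) N0.N2=(alive,v0) N0.N3=(suspect,v1) | N3.N0=(alive,v2) N3.N1=(alive,v0) N3.N2=(alive,v0) N3.N3=(suspect,v1)
Op 7: gossip N1<->N2 -> N1.N0=(suspect,v1) N1.N1=(alive,v0) N1.N2=(alive,v0) N1.N3=(alive,v0) | N2.N0=(suspect,v1) N2.N1=(alive,v0) N2.N2=(alive,v0) N2.N3=(alive,v0)
Op 8: N2 marks N0=alive -> (alive,v2)
Op 9: N0 marks N2=suspect -> (suspect,v1)
Op 10: N2 marks N2=dead -> (dead,v1)

Answer: N0=alive,2 N1=alive,0 N2=suspect,1 N3=suspect,1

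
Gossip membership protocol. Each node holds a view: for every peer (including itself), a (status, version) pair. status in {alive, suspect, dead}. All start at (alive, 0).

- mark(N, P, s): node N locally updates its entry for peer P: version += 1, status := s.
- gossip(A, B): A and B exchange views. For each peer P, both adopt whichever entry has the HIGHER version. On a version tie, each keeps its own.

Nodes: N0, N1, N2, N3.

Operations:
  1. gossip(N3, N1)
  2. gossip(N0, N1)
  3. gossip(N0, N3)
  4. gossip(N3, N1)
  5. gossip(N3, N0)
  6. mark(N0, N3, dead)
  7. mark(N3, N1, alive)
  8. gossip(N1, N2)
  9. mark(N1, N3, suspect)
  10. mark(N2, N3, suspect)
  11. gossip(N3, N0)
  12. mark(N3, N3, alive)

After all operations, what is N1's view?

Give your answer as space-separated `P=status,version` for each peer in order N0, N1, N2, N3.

Op 1: gossip N3<->N1 -> N3.N0=(alive,v0) N3.N1=(alive,v0) N3.N2=(alive,v0) N3.N3=(alive,v0) | N1.N0=(alive,v0) N1.N1=(alive,v0) N1.N2=(alive,v0) N1.N3=(alive,v0)
Op 2: gossip N0<->N1 -> N0.N0=(alive,v0) N0.N1=(alive,v0) N0.N2=(alive,v0) N0.N3=(alive,v0) | N1.N0=(alive,v0) N1.N1=(alive,v0) N1.N2=(alive,v0) N1.N3=(alive,v0)
Op 3: gossip N0<->N3 -> N0.N0=(alive,v0) N0.N1=(alive,v0) N0.N2=(alive,v0) N0.N3=(alive,v0) | N3.N0=(alive,v0) N3.N1=(alive,v0) N3.N2=(alive,v0) N3.N3=(alive,v0)
Op 4: gossip N3<->N1 -> N3.N0=(alive,v0) N3.N1=(alive,v0) N3.N2=(alive,v0) N3.N3=(alive,v0) | N1.N0=(alive,v0) N1.N1=(alive,v0) N1.N2=(alive,v0) N1.N3=(alive,v0)
Op 5: gossip N3<->N0 -> N3.N0=(alive,v0) N3.N1=(alive,v0) N3.N2=(alive,v0) N3.N3=(alive,v0) | N0.N0=(alive,v0) N0.N1=(alive,v0) N0.N2=(alive,v0) N0.N3=(alive,v0)
Op 6: N0 marks N3=dead -> (dead,v1)
Op 7: N3 marks N1=alive -> (alive,v1)
Op 8: gossip N1<->N2 -> N1.N0=(alive,v0) N1.N1=(alive,v0) N1.N2=(alive,v0) N1.N3=(alive,v0) | N2.N0=(alive,v0) N2.N1=(alive,v0) N2.N2=(alive,v0) N2.N3=(alive,v0)
Op 9: N1 marks N3=suspect -> (suspect,v1)
Op 10: N2 marks N3=suspect -> (suspect,v1)
Op 11: gossip N3<->N0 -> N3.N0=(alive,v0) N3.N1=(alive,v1) N3.N2=(alive,v0) N3.N3=(dead,v1) | N0.N0=(alive,v0) N0.N1=(alive,v1) N0.N2=(alive,v0) N0.N3=(dead,v1)
Op 12: N3 marks N3=alive -> (alive,v2)

Answer: N0=alive,0 N1=alive,0 N2=alive,0 N3=suspect,1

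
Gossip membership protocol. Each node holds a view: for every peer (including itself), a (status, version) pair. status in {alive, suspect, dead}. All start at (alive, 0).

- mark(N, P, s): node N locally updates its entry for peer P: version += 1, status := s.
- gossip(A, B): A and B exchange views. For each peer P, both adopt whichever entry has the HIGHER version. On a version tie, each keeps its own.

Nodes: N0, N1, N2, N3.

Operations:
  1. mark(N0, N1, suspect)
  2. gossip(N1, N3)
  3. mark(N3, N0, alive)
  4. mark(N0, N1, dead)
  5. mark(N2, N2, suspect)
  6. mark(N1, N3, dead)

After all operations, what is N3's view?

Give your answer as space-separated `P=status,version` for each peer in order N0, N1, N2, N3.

Answer: N0=alive,1 N1=alive,0 N2=alive,0 N3=alive,0

Derivation:
Op 1: N0 marks N1=suspect -> (suspect,v1)
Op 2: gossip N1<->N3 -> N1.N0=(alive,v0) N1.N1=(alive,v0) N1.N2=(alive,v0) N1.N3=(alive,v0) | N3.N0=(alive,v0) N3.N1=(alive,v0) N3.N2=(alive,v0) N3.N3=(alive,v0)
Op 3: N3 marks N0=alive -> (alive,v1)
Op 4: N0 marks N1=dead -> (dead,v2)
Op 5: N2 marks N2=suspect -> (suspect,v1)
Op 6: N1 marks N3=dead -> (dead,v1)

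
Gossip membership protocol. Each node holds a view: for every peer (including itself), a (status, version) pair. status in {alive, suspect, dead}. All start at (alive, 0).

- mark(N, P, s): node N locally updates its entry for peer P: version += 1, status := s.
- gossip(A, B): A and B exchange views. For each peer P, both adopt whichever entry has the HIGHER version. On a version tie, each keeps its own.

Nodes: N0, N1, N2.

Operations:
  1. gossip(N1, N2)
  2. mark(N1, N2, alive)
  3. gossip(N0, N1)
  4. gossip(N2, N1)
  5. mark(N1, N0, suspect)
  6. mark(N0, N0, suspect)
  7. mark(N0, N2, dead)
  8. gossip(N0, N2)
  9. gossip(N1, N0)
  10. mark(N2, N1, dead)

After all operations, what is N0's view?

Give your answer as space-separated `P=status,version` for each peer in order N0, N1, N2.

Answer: N0=suspect,1 N1=alive,0 N2=dead,2

Derivation:
Op 1: gossip N1<->N2 -> N1.N0=(alive,v0) N1.N1=(alive,v0) N1.N2=(alive,v0) | N2.N0=(alive,v0) N2.N1=(alive,v0) N2.N2=(alive,v0)
Op 2: N1 marks N2=alive -> (alive,v1)
Op 3: gossip N0<->N1 -> N0.N0=(alive,v0) N0.N1=(alive,v0) N0.N2=(alive,v1) | N1.N0=(alive,v0) N1.N1=(alive,v0) N1.N2=(alive,v1)
Op 4: gossip N2<->N1 -> N2.N0=(alive,v0) N2.N1=(alive,v0) N2.N2=(alive,v1) | N1.N0=(alive,v0) N1.N1=(alive,v0) N1.N2=(alive,v1)
Op 5: N1 marks N0=suspect -> (suspect,v1)
Op 6: N0 marks N0=suspect -> (suspect,v1)
Op 7: N0 marks N2=dead -> (dead,v2)
Op 8: gossip N0<->N2 -> N0.N0=(suspect,v1) N0.N1=(alive,v0) N0.N2=(dead,v2) | N2.N0=(suspect,v1) N2.N1=(alive,v0) N2.N2=(dead,v2)
Op 9: gossip N1<->N0 -> N1.N0=(suspect,v1) N1.N1=(alive,v0) N1.N2=(dead,v2) | N0.N0=(suspect,v1) N0.N1=(alive,v0) N0.N2=(dead,v2)
Op 10: N2 marks N1=dead -> (dead,v1)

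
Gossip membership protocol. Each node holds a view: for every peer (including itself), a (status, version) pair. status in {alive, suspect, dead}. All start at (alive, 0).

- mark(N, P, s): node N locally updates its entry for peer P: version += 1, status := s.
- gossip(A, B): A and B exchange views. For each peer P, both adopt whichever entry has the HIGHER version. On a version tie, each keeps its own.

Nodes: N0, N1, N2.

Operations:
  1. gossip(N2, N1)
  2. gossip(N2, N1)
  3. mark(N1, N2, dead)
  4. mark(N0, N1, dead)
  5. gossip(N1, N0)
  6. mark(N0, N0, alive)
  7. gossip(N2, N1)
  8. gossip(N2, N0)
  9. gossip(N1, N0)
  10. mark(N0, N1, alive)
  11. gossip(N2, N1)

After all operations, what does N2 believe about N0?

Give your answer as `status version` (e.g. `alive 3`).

Answer: alive 1

Derivation:
Op 1: gossip N2<->N1 -> N2.N0=(alive,v0) N2.N1=(alive,v0) N2.N2=(alive,v0) | N1.N0=(alive,v0) N1.N1=(alive,v0) N1.N2=(alive,v0)
Op 2: gossip N2<->N1 -> N2.N0=(alive,v0) N2.N1=(alive,v0) N2.N2=(alive,v0) | N1.N0=(alive,v0) N1.N1=(alive,v0) N1.N2=(alive,v0)
Op 3: N1 marks N2=dead -> (dead,v1)
Op 4: N0 marks N1=dead -> (dead,v1)
Op 5: gossip N1<->N0 -> N1.N0=(alive,v0) N1.N1=(dead,v1) N1.N2=(dead,v1) | N0.N0=(alive,v0) N0.N1=(dead,v1) N0.N2=(dead,v1)
Op 6: N0 marks N0=alive -> (alive,v1)
Op 7: gossip N2<->N1 -> N2.N0=(alive,v0) N2.N1=(dead,v1) N2.N2=(dead,v1) | N1.N0=(alive,v0) N1.N1=(dead,v1) N1.N2=(dead,v1)
Op 8: gossip N2<->N0 -> N2.N0=(alive,v1) N2.N1=(dead,v1) N2.N2=(dead,v1) | N0.N0=(alive,v1) N0.N1=(dead,v1) N0.N2=(dead,v1)
Op 9: gossip N1<->N0 -> N1.N0=(alive,v1) N1.N1=(dead,v1) N1.N2=(dead,v1) | N0.N0=(alive,v1) N0.N1=(dead,v1) N0.N2=(dead,v1)
Op 10: N0 marks N1=alive -> (alive,v2)
Op 11: gossip N2<->N1 -> N2.N0=(alive,v1) N2.N1=(dead,v1) N2.N2=(dead,v1) | N1.N0=(alive,v1) N1.N1=(dead,v1) N1.N2=(dead,v1)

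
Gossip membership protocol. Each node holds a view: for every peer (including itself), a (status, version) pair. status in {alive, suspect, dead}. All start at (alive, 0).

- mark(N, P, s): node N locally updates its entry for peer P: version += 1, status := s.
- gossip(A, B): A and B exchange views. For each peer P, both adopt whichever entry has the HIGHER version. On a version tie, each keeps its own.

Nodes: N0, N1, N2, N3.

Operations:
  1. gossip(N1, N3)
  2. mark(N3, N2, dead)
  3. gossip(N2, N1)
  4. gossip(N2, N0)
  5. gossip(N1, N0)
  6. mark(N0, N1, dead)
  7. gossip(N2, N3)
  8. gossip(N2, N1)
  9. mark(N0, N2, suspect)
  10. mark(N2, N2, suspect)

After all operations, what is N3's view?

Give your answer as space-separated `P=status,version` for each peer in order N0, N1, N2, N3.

Op 1: gossip N1<->N3 -> N1.N0=(alive,v0) N1.N1=(alive,v0) N1.N2=(alive,v0) N1.N3=(alive,v0) | N3.N0=(alive,v0) N3.N1=(alive,v0) N3.N2=(alive,v0) N3.N3=(alive,v0)
Op 2: N3 marks N2=dead -> (dead,v1)
Op 3: gossip N2<->N1 -> N2.N0=(alive,v0) N2.N1=(alive,v0) N2.N2=(alive,v0) N2.N3=(alive,v0) | N1.N0=(alive,v0) N1.N1=(alive,v0) N1.N2=(alive,v0) N1.N3=(alive,v0)
Op 4: gossip N2<->N0 -> N2.N0=(alive,v0) N2.N1=(alive,v0) N2.N2=(alive,v0) N2.N3=(alive,v0) | N0.N0=(alive,v0) N0.N1=(alive,v0) N0.N2=(alive,v0) N0.N3=(alive,v0)
Op 5: gossip N1<->N0 -> N1.N0=(alive,v0) N1.N1=(alive,v0) N1.N2=(alive,v0) N1.N3=(alive,v0) | N0.N0=(alive,v0) N0.N1=(alive,v0) N0.N2=(alive,v0) N0.N3=(alive,v0)
Op 6: N0 marks N1=dead -> (dead,v1)
Op 7: gossip N2<->N3 -> N2.N0=(alive,v0) N2.N1=(alive,v0) N2.N2=(dead,v1) N2.N3=(alive,v0) | N3.N0=(alive,v0) N3.N1=(alive,v0) N3.N2=(dead,v1) N3.N3=(alive,v0)
Op 8: gossip N2<->N1 -> N2.N0=(alive,v0) N2.N1=(alive,v0) N2.N2=(dead,v1) N2.N3=(alive,v0) | N1.N0=(alive,v0) N1.N1=(alive,v0) N1.N2=(dead,v1) N1.N3=(alive,v0)
Op 9: N0 marks N2=suspect -> (suspect,v1)
Op 10: N2 marks N2=suspect -> (suspect,v2)

Answer: N0=alive,0 N1=alive,0 N2=dead,1 N3=alive,0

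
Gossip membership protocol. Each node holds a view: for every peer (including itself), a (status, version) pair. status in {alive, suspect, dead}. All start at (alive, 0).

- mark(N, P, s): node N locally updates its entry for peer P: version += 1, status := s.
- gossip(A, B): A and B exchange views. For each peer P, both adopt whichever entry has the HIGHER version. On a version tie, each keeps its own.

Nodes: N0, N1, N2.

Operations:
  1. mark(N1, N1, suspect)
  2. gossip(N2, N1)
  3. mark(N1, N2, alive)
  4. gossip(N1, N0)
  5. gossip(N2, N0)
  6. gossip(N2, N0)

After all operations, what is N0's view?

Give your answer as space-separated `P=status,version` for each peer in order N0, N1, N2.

Op 1: N1 marks N1=suspect -> (suspect,v1)
Op 2: gossip N2<->N1 -> N2.N0=(alive,v0) N2.N1=(suspect,v1) N2.N2=(alive,v0) | N1.N0=(alive,v0) N1.N1=(suspect,v1) N1.N2=(alive,v0)
Op 3: N1 marks N2=alive -> (alive,v1)
Op 4: gossip N1<->N0 -> N1.N0=(alive,v0) N1.N1=(suspect,v1) N1.N2=(alive,v1) | N0.N0=(alive,v0) N0.N1=(suspect,v1) N0.N2=(alive,v1)
Op 5: gossip N2<->N0 -> N2.N0=(alive,v0) N2.N1=(suspect,v1) N2.N2=(alive,v1) | N0.N0=(alive,v0) N0.N1=(suspect,v1) N0.N2=(alive,v1)
Op 6: gossip N2<->N0 -> N2.N0=(alive,v0) N2.N1=(suspect,v1) N2.N2=(alive,v1) | N0.N0=(alive,v0) N0.N1=(suspect,v1) N0.N2=(alive,v1)

Answer: N0=alive,0 N1=suspect,1 N2=alive,1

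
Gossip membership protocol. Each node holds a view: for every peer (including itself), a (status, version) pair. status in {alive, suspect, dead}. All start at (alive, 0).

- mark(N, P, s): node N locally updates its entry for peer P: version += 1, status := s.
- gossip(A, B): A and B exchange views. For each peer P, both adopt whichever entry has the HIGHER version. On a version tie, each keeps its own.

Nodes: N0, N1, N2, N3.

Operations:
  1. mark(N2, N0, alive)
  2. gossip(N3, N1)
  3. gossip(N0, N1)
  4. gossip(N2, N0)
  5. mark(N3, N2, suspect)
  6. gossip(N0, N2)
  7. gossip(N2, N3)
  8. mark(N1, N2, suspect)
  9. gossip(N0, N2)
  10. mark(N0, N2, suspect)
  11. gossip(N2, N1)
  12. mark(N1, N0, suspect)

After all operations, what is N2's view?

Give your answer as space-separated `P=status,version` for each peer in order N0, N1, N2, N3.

Op 1: N2 marks N0=alive -> (alive,v1)
Op 2: gossip N3<->N1 -> N3.N0=(alive,v0) N3.N1=(alive,v0) N3.N2=(alive,v0) N3.N3=(alive,v0) | N1.N0=(alive,v0) N1.N1=(alive,v0) N1.N2=(alive,v0) N1.N3=(alive,v0)
Op 3: gossip N0<->N1 -> N0.N0=(alive,v0) N0.N1=(alive,v0) N0.N2=(alive,v0) N0.N3=(alive,v0) | N1.N0=(alive,v0) N1.N1=(alive,v0) N1.N2=(alive,v0) N1.N3=(alive,v0)
Op 4: gossip N2<->N0 -> N2.N0=(alive,v1) N2.N1=(alive,v0) N2.N2=(alive,v0) N2.N3=(alive,v0) | N0.N0=(alive,v1) N0.N1=(alive,v0) N0.N2=(alive,v0) N0.N3=(alive,v0)
Op 5: N3 marks N2=suspect -> (suspect,v1)
Op 6: gossip N0<->N2 -> N0.N0=(alive,v1) N0.N1=(alive,v0) N0.N2=(alive,v0) N0.N3=(alive,v0) | N2.N0=(alive,v1) N2.N1=(alive,v0) N2.N2=(alive,v0) N2.N3=(alive,v0)
Op 7: gossip N2<->N3 -> N2.N0=(alive,v1) N2.N1=(alive,v0) N2.N2=(suspect,v1) N2.N3=(alive,v0) | N3.N0=(alive,v1) N3.N1=(alive,v0) N3.N2=(suspect,v1) N3.N3=(alive,v0)
Op 8: N1 marks N2=suspect -> (suspect,v1)
Op 9: gossip N0<->N2 -> N0.N0=(alive,v1) N0.N1=(alive,v0) N0.N2=(suspect,v1) N0.N3=(alive,v0) | N2.N0=(alive,v1) N2.N1=(alive,v0) N2.N2=(suspect,v1) N2.N3=(alive,v0)
Op 10: N0 marks N2=suspect -> (suspect,v2)
Op 11: gossip N2<->N1 -> N2.N0=(alive,v1) N2.N1=(alive,v0) N2.N2=(suspect,v1) N2.N3=(alive,v0) | N1.N0=(alive,v1) N1.N1=(alive,v0) N1.N2=(suspect,v1) N1.N3=(alive,v0)
Op 12: N1 marks N0=suspect -> (suspect,v2)

Answer: N0=alive,1 N1=alive,0 N2=suspect,1 N3=alive,0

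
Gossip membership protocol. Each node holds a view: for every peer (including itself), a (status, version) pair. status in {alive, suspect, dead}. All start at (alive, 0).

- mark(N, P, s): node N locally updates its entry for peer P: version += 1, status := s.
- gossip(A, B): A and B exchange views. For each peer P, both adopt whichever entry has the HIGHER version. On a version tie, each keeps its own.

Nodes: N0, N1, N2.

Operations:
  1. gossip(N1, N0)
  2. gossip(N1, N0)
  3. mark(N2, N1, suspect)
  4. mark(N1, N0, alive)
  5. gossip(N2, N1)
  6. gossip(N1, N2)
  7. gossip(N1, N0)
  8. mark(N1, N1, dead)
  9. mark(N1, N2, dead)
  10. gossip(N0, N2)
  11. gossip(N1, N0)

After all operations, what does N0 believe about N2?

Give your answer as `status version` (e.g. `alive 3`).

Answer: dead 1

Derivation:
Op 1: gossip N1<->N0 -> N1.N0=(alive,v0) N1.N1=(alive,v0) N1.N2=(alive,v0) | N0.N0=(alive,v0) N0.N1=(alive,v0) N0.N2=(alive,v0)
Op 2: gossip N1<->N0 -> N1.N0=(alive,v0) N1.N1=(alive,v0) N1.N2=(alive,v0) | N0.N0=(alive,v0) N0.N1=(alive,v0) N0.N2=(alive,v0)
Op 3: N2 marks N1=suspect -> (suspect,v1)
Op 4: N1 marks N0=alive -> (alive,v1)
Op 5: gossip N2<->N1 -> N2.N0=(alive,v1) N2.N1=(suspect,v1) N2.N2=(alive,v0) | N1.N0=(alive,v1) N1.N1=(suspect,v1) N1.N2=(alive,v0)
Op 6: gossip N1<->N2 -> N1.N0=(alive,v1) N1.N1=(suspect,v1) N1.N2=(alive,v0) | N2.N0=(alive,v1) N2.N1=(suspect,v1) N2.N2=(alive,v0)
Op 7: gossip N1<->N0 -> N1.N0=(alive,v1) N1.N1=(suspect,v1) N1.N2=(alive,v0) | N0.N0=(alive,v1) N0.N1=(suspect,v1) N0.N2=(alive,v0)
Op 8: N1 marks N1=dead -> (dead,v2)
Op 9: N1 marks N2=dead -> (dead,v1)
Op 10: gossip N0<->N2 -> N0.N0=(alive,v1) N0.N1=(suspect,v1) N0.N2=(alive,v0) | N2.N0=(alive,v1) N2.N1=(suspect,v1) N2.N2=(alive,v0)
Op 11: gossip N1<->N0 -> N1.N0=(alive,v1) N1.N1=(dead,v2) N1.N2=(dead,v1) | N0.N0=(alive,v1) N0.N1=(dead,v2) N0.N2=(dead,v1)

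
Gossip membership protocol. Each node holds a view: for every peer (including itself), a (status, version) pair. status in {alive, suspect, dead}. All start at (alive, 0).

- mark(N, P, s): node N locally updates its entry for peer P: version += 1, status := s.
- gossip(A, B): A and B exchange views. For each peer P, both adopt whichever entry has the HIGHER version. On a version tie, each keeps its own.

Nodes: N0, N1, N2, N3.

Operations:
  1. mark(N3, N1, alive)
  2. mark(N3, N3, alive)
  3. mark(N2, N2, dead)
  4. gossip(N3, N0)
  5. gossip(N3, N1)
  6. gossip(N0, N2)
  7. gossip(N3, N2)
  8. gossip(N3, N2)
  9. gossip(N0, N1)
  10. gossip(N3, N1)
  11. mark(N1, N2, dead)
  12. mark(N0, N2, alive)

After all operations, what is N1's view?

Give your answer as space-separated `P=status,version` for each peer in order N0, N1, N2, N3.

Op 1: N3 marks N1=alive -> (alive,v1)
Op 2: N3 marks N3=alive -> (alive,v1)
Op 3: N2 marks N2=dead -> (dead,v1)
Op 4: gossip N3<->N0 -> N3.N0=(alive,v0) N3.N1=(alive,v1) N3.N2=(alive,v0) N3.N3=(alive,v1) | N0.N0=(alive,v0) N0.N1=(alive,v1) N0.N2=(alive,v0) N0.N3=(alive,v1)
Op 5: gossip N3<->N1 -> N3.N0=(alive,v0) N3.N1=(alive,v1) N3.N2=(alive,v0) N3.N3=(alive,v1) | N1.N0=(alive,v0) N1.N1=(alive,v1) N1.N2=(alive,v0) N1.N3=(alive,v1)
Op 6: gossip N0<->N2 -> N0.N0=(alive,v0) N0.N1=(alive,v1) N0.N2=(dead,v1) N0.N3=(alive,v1) | N2.N0=(alive,v0) N2.N1=(alive,v1) N2.N2=(dead,v1) N2.N3=(alive,v1)
Op 7: gossip N3<->N2 -> N3.N0=(alive,v0) N3.N1=(alive,v1) N3.N2=(dead,v1) N3.N3=(alive,v1) | N2.N0=(alive,v0) N2.N1=(alive,v1) N2.N2=(dead,v1) N2.N3=(alive,v1)
Op 8: gossip N3<->N2 -> N3.N0=(alive,v0) N3.N1=(alive,v1) N3.N2=(dead,v1) N3.N3=(alive,v1) | N2.N0=(alive,v0) N2.N1=(alive,v1) N2.N2=(dead,v1) N2.N3=(alive,v1)
Op 9: gossip N0<->N1 -> N0.N0=(alive,v0) N0.N1=(alive,v1) N0.N2=(dead,v1) N0.N3=(alive,v1) | N1.N0=(alive,v0) N1.N1=(alive,v1) N1.N2=(dead,v1) N1.N3=(alive,v1)
Op 10: gossip N3<->N1 -> N3.N0=(alive,v0) N3.N1=(alive,v1) N3.N2=(dead,v1) N3.N3=(alive,v1) | N1.N0=(alive,v0) N1.N1=(alive,v1) N1.N2=(dead,v1) N1.N3=(alive,v1)
Op 11: N1 marks N2=dead -> (dead,v2)
Op 12: N0 marks N2=alive -> (alive,v2)

Answer: N0=alive,0 N1=alive,1 N2=dead,2 N3=alive,1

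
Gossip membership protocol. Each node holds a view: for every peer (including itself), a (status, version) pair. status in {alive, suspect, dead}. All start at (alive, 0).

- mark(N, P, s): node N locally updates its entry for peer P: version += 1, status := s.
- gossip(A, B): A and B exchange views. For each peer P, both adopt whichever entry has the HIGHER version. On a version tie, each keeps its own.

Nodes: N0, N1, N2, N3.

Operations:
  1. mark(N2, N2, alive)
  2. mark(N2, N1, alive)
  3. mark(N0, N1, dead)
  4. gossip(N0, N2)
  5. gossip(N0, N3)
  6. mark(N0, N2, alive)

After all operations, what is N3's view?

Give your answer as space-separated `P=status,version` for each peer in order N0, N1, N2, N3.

Answer: N0=alive,0 N1=dead,1 N2=alive,1 N3=alive,0

Derivation:
Op 1: N2 marks N2=alive -> (alive,v1)
Op 2: N2 marks N1=alive -> (alive,v1)
Op 3: N0 marks N1=dead -> (dead,v1)
Op 4: gossip N0<->N2 -> N0.N0=(alive,v0) N0.N1=(dead,v1) N0.N2=(alive,v1) N0.N3=(alive,v0) | N2.N0=(alive,v0) N2.N1=(alive,v1) N2.N2=(alive,v1) N2.N3=(alive,v0)
Op 5: gossip N0<->N3 -> N0.N0=(alive,v0) N0.N1=(dead,v1) N0.N2=(alive,v1) N0.N3=(alive,v0) | N3.N0=(alive,v0) N3.N1=(dead,v1) N3.N2=(alive,v1) N3.N3=(alive,v0)
Op 6: N0 marks N2=alive -> (alive,v2)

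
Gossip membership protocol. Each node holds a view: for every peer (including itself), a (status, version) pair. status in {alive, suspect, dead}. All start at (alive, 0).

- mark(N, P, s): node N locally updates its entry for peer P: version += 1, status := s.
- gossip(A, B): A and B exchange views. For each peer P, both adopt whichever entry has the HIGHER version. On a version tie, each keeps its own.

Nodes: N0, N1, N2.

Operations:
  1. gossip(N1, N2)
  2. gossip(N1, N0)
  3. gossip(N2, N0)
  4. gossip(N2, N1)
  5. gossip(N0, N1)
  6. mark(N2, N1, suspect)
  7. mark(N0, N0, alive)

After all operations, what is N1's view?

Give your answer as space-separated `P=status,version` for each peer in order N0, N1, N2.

Op 1: gossip N1<->N2 -> N1.N0=(alive,v0) N1.N1=(alive,v0) N1.N2=(alive,v0) | N2.N0=(alive,v0) N2.N1=(alive,v0) N2.N2=(alive,v0)
Op 2: gossip N1<->N0 -> N1.N0=(alive,v0) N1.N1=(alive,v0) N1.N2=(alive,v0) | N0.N0=(alive,v0) N0.N1=(alive,v0) N0.N2=(alive,v0)
Op 3: gossip N2<->N0 -> N2.N0=(alive,v0) N2.N1=(alive,v0) N2.N2=(alive,v0) | N0.N0=(alive,v0) N0.N1=(alive,v0) N0.N2=(alive,v0)
Op 4: gossip N2<->N1 -> N2.N0=(alive,v0) N2.N1=(alive,v0) N2.N2=(alive,v0) | N1.N0=(alive,v0) N1.N1=(alive,v0) N1.N2=(alive,v0)
Op 5: gossip N0<->N1 -> N0.N0=(alive,v0) N0.N1=(alive,v0) N0.N2=(alive,v0) | N1.N0=(alive,v0) N1.N1=(alive,v0) N1.N2=(alive,v0)
Op 6: N2 marks N1=suspect -> (suspect,v1)
Op 7: N0 marks N0=alive -> (alive,v1)

Answer: N0=alive,0 N1=alive,0 N2=alive,0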